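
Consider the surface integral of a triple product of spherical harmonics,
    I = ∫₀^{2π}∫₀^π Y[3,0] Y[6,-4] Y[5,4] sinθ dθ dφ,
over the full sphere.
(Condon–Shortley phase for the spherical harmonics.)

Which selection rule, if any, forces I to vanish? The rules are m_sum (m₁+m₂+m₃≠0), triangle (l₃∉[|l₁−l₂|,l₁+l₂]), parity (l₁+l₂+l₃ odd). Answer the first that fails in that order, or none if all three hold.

none

azimuthal sum: 0 − 4 + 4 = 0  ✓
3 ≤ 5 ≤ 9 (triangle on l)  ✓
L = 3 + 6 + 5 = 14 (even)  ✓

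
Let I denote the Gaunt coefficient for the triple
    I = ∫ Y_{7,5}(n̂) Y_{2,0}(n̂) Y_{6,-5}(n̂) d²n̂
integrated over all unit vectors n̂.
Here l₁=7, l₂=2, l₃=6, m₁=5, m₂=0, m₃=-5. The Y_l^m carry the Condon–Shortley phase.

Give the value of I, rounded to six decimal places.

L=15 odd ⇒ parity kills the (l;000) factor ⇒ I = 0

0.000000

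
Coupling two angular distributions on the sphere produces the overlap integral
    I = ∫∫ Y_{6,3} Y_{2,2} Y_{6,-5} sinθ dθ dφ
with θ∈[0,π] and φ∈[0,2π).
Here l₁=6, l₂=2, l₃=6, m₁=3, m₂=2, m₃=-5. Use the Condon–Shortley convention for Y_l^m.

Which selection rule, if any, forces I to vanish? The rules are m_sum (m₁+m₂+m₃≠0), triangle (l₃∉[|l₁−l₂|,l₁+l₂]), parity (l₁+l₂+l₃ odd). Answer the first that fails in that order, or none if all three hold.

m₁+m₂+m₃ = 3 + 2 − 5 = 0  ✓
triangle: |6−2|=4 ≤ l₃=6 ≤ 6+2=8  ✓
parity: l₁+l₂+l₃ = 14 is even  ✓

none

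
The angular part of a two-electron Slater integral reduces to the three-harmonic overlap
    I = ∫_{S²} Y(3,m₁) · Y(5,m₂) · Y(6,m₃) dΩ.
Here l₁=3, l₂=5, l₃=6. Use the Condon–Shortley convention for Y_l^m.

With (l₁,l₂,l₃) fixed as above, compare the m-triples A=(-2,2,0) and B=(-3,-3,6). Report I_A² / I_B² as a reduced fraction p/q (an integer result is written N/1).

Shared (l₁,l₂,l₃)=(3,5,6): N and (l;000)² cancel in I_A²/I_B².
A: Δ = 2!·4!·8!/15! = 1/675675; Racah Σ t=1..2: t=1:−1/34560 t=2:+1/8640 = 1/11520; ⇒ 3j(3 5 6; -2 2 0)² = 3/143, sgn +1
B: Δ = 2!·4!·8!/15! = 1/675675; Racah Σ t=2..2: t=2:+1/1935360 = 1/1935360; ⇒ 3j(3 5 6; -3 -3 6)² = 1/91, sgn +1
I_A²/I_B² = (3/143)/(1/91) = 21/11

21/11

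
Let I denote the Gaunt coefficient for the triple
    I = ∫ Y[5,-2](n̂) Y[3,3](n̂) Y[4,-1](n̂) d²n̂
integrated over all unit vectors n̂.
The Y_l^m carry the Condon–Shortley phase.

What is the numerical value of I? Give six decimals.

Rules hold: Σm=0, L=12 even, 2≤4≤8.
N = 11·7·9 = 693
Δ = 4!·6!·2!/13! = 1/180180
Racah Σ t=1..3: t=1:−1/576 t=2:+1/144 t=3:−1/576 = 1/288
⇒ 3j(5 3 4; 0 0 0)² = 20/1001, sgn +1
Racah Σ t=4..4: t=4:+1/1728 = 1/1728
⇒ 3j(5 3 4; -2 3 -1)² = 25/858, sgn -1
4πI² = N·(3j₀)²·(3jₘ)² = 750/1859
I = -1·√(0.403443/4π) = -0.17917854

-0.179179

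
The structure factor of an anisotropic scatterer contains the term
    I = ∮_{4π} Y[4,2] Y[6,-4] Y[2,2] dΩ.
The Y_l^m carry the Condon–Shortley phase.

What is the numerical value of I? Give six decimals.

Rules hold: Σm=0, L=12 even, 2≤2≤10.
N = 9·13·5 = 585
Δ = 8!·0!·4!/13! = 1/6435
Racah Σ t=4..4: t=4:+1/2304 = 1/2304
⇒ 3j(4 6 2; 0 0 0)² = 5/143, sgn +1
Racah Σ t=2..2: t=2:+1/34560 = 1/34560
⇒ 3j(4 6 2; 2 -4 2)² = 14/429, sgn +1
4πI² = N·(3j₀)²·(3jₘ)² = 1050/1573
I = +1·√(0.667514/4π) = 0.23047581

0.230476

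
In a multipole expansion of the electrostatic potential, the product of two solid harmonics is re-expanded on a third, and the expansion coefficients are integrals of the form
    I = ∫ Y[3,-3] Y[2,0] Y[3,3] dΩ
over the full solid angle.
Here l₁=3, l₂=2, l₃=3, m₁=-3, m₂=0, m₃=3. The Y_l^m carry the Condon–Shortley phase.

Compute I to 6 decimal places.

0.210261

m-sum 0 ✓  L=8 even ✓  1≤3≤5 ✓
Π(2lᵢ+1) = 7×5×7 = 245
triangle coeff Δ(3,2,3) = 1/3780
Σ_t [0,2]: t=0:+1/24 t=1:−1/4 t=2:+1/24 = -1/6
(3j)²=4/105 [(3 2 3; 0 0 0)], sign=+1
Σ_t [2,2]: t=2:+1/96 = 1/96
(3j)²=5/84 [(3 2 3; -3 0 3)], sign=+1
⇒ 4πI² = 5/9
I = (+1)√(5/9/(4π)) = 0.21026104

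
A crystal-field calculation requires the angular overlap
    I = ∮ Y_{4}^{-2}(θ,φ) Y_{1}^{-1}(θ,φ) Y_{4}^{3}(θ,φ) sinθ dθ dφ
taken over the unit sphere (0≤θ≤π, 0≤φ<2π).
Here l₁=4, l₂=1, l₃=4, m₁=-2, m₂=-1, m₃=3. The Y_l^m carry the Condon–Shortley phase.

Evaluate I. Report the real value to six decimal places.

0.000000

Σlᵢ=9 odd — θ-integrand is odd under cosθ→−cosθ; I=0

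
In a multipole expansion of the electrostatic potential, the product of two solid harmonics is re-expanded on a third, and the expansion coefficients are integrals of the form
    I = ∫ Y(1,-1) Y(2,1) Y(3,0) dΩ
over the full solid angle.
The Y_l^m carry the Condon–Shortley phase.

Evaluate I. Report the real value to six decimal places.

Rules hold: Σm=0, L=6 even, 1≤3≤3.
N = 3·5·7 = 105
Δ = 0!·2!·4!/7! = 1/105
Racah Σ t=0..0: t=0:+1/4 = 1/4
⇒ 3j(1 2 3; 0 0 0)² = 3/35, sgn -1
Racah Σ t=0..0: t=0:+1/12 = 1/12
⇒ 3j(1 2 3; -1 1 0)² = 1/35, sgn -1
4πI² = N·(3j₀)²·(3jₘ)² = 9/35
I = +1·√(0.257143/4π) = 0.14304817

0.143048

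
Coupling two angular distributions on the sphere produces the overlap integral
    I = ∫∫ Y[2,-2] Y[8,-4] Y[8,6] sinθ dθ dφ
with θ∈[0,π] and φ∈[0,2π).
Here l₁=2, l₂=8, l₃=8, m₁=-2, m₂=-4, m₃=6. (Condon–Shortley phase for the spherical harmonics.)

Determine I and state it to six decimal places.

Checks pass: Σm=0; 18 even; l₃=8∈[6,10].
(2·2+1)(2·8+1)(2·8+1) = 1445
Δ: 2! 2! 14! / 19! → 1/348840
sum: t=0:+1/116121600 t=1:−1/25401600 t=2:+1/116121600 = -1/45158400
3j²(2 8 8; 0 0 0) = Δ·Π!·Σ² = 24/1615  (sign -1)
sum: t=2:+1/3832012800 = 1/3832012800
3j²(2 8 8; -2 -4 6) = Δ·Π!·Σ² = 91/9690  (sign +1)
combine: 4πI² = 1445·24/1615·91/9690 = 364/1805
take √, sign -1: I = -0.12667974

-0.126680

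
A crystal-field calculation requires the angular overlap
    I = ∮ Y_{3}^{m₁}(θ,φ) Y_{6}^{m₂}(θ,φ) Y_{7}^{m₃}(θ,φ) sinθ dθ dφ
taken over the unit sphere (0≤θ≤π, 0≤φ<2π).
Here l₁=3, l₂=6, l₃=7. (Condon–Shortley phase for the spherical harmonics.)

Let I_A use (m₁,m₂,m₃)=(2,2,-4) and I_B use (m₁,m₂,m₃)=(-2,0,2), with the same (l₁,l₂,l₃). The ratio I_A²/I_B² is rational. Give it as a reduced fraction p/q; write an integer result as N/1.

l's match ⇒ only the (l;m) 3-j factors differ between A and B.
A: triangle coeff Δ(3,6,7) = 1/2042040; Σ_t [0,1]: t=0:+1/967680 t=1:−1/725760 = -1/2903040; (3j)²=5/3094 [(3 6 7; 2 2 -4)], sign=+1
B: triangle coeff Δ(3,6,7) = 1/2042040; Σ_t [1,2]: t=1:−1/345600 t=2:+1/207360 = 1/518400; (3j)²=12/2431 [(3 6 7; -2 0 2)], sign=-1
I_A²/I_B² = (5/3094)/(12/2431) = 55/168

55/168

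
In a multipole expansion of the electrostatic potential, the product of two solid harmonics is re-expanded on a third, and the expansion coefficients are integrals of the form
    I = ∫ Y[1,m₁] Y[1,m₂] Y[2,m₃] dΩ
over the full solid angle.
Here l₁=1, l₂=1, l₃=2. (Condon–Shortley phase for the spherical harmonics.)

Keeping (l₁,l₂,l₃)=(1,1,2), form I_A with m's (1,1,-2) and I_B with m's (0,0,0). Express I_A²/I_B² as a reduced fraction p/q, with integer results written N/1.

3/2

l's match ⇒ only the (l;m) 3-j factors differ between A and B.
A: triangle coeff Δ(1,1,2) = 1/30; Σ_t [0,0]: t=0:+1/4 = 1/4; (3j)²=1/5 [(1 1 2; 1 1 -2)], sign=+1
B: triangle coeff Δ(1,1,2) = 1/30; Σ_t [0,0]: t=0:+1/1 = 1/1; (3j)²=2/15 [(1 1 2; 0 0 0)], sign=+1
I_A²/I_B² = (1/5)/(2/15) = 3/2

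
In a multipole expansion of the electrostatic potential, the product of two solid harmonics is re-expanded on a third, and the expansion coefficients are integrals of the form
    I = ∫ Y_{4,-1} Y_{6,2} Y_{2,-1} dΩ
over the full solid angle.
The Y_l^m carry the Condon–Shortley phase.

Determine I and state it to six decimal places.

Checks pass: Σm=0; 12 even; l₃=2∈[2,10].
(2·4+1)(2·6+1)(2·2+1) = 585
Δ: 8! 0! 4! / 13! → 1/6435
sum: t=4:+1/2304 = 1/2304
3j²(4 6 2; 0 0 0) = Δ·Π!·Σ² = 5/143  (sign +1)
sum: t=5:−1/4320 = -1/4320
3j²(4 6 2; -1 2 -1) = Δ·Π!·Σ² = 224/6435  (sign +1)
combine: 4πI² = 585·5/143·224/6435 = 1120/1573
take √, sign +1: I = 0.23803440

0.238034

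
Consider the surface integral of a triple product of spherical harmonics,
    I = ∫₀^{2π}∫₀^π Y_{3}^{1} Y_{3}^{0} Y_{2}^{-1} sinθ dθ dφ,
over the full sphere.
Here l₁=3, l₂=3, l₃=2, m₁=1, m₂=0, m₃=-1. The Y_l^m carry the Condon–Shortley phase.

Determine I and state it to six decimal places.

-0.059471

Rules hold: Σm=0, L=8 even, 0≤2≤6.
N = 7·7·5 = 245
Δ = 4!·2!·2!/9! = 1/3780
Racah Σ t=1..3: t=1:−1/24 t=2:+1/4 t=3:−1/24 = 1/6
⇒ 3j(3 3 2; 0 0 0)² = 4/105, sgn +1
Racah Σ t=1..2: t=1:−1/12 t=2:+1/8 = 1/24
⇒ 3j(3 3 2; 1 0 -1)² = 1/210, sgn -1
4πI² = N·(3j₀)²·(3jₘ)² = 2/45
I = -1·√(0.0444444/4π) = -0.05947080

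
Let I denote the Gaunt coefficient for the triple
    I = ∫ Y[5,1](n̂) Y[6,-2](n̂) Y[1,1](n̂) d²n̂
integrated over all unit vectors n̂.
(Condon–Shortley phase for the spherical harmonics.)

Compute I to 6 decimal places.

Checks pass: Σm=0; 12 even; l₃=1∈[1,11].
(2·5+1)(2·6+1)(2·1+1) = 429
Δ: 10! 0! 2! / 13! → 1/858
sum: t=5:−1/14400 = -1/14400
3j²(5 6 1; 0 0 0) = Δ·Π!·Σ² = 6/143  (sign +1)
sum: t=4:+1/34560 = 1/34560
3j²(5 6 1; 1 -2 1) = Δ·Π!·Σ² = 14/429  (sign +1)
combine: 4πI² = 429·6/143·14/429 = 84/143
take √, sign +1: I = 0.21620548

0.216205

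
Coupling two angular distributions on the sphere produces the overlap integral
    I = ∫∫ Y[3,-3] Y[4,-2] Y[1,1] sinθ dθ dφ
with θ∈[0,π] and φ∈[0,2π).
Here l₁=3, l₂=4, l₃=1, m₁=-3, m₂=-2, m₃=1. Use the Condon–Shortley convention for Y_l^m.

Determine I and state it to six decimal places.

0.000000

-3 − 2 + 1 = -4 ≠ 0: azimuthal integral kills it; I = 0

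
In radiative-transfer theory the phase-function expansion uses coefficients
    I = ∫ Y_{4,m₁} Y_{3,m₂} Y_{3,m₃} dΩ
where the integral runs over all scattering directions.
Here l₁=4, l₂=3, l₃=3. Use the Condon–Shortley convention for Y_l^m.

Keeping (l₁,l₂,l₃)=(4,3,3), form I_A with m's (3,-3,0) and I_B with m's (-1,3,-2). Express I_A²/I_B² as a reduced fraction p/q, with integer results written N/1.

l's match ⇒ only the (l;m) 3-j factors differ between A and B.
A: triangle coeff Δ(4,3,3) = 1/34650; Σ_t [0,0]: t=0:+1/288 = 1/288; (3j)²=1/22 [(4 3 3; 3 -3 0)], sign=-1
B: triangle coeff Δ(4,3,3) = 1/34650; Σ_t [4,4]: t=4:+1/288 = 1/288; (3j)²=5/231 [(4 3 3; -1 3 -2)], sign=-1
I_A²/I_B² = (1/22)/(5/231) = 21/10

21/10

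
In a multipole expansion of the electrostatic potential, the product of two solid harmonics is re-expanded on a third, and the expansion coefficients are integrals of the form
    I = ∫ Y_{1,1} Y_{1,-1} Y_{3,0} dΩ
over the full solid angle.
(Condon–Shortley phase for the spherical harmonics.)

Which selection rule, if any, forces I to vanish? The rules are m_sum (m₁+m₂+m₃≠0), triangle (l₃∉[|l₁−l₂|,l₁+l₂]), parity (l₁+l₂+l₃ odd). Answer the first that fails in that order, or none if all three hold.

triangle

azimuthal sum: 1 − 1 + 0 = 0  ✓
0 ≤ 3 ≤ 2 (triangle on l)  ✗
L = 1 + 1 + 3 = 5 (odd)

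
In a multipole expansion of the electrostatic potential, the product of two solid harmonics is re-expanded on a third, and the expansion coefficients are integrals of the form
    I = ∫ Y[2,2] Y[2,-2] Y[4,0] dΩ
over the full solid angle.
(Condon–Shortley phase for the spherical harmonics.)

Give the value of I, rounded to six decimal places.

0.040299

Rules hold: Σm=0, L=8 even, 0≤4≤4.
N = 5·5·9 = 225
Δ = 0!·4!·4!/9! = 1/630
Racah Σ t=0..0: t=0:+1/16 = 1/16
⇒ 3j(2 2 4; 0 0 0)² = 2/35, sgn +1
Racah Σ t=0..0: t=0:+1/576 = 1/576
⇒ 3j(2 2 4; 2 -2 0)² = 1/630, sgn +1
4πI² = N·(3j₀)²·(3jₘ)² = 1/49
I = +1·√(0.0204082/4π) = 0.04029926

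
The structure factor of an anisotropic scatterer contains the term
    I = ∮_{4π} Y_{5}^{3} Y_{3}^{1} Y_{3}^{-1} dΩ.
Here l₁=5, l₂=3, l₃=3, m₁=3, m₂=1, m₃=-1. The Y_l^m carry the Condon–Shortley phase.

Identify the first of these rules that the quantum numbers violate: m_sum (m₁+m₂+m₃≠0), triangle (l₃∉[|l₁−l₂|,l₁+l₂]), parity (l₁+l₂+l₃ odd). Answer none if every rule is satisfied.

m_sum

Σmᵢ = 3  ✗
l₃∈[|l₁−l₂|,l₁+l₂]=[2,8], have l₃=3
Σlᵢ = 11 ⇒ odd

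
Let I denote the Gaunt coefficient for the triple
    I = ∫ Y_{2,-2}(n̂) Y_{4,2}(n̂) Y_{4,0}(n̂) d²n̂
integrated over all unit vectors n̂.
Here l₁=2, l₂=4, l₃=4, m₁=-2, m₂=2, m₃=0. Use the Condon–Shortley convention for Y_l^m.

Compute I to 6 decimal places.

m-sum 0 ✓  L=10 even ✓  2≤4≤6 ✓
Π(2lᵢ+1) = 5×9×9 = 405
triangle coeff Δ(2,4,4) = 1/13860
Σ_t [0,2]: t=0:+1/192 t=1:−1/36 t=2:+1/192 = -5/288
(3j)²=20/693 [(2 4 4; 0 0 0)], sign=-1
Σ_t [2,2]: t=2:+1/192 = 1/192
(3j)²=3/77 [(2 4 4; -2 2 0)], sign=+1
⇒ 4πI² = 2700/5929
I = (-1)√(2700/5929/(4π)) = -0.19036462

-0.190365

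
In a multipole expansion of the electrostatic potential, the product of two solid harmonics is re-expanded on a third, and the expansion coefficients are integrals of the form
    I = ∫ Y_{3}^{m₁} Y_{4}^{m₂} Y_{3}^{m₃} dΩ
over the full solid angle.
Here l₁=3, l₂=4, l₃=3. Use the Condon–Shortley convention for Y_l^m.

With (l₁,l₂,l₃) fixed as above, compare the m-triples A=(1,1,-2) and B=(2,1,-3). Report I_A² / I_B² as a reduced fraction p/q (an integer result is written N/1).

Shared (l₁,l₂,l₃)=(3,4,3): N and (l;000)² cancel in I_A²/I_B².
A: Δ = 4!·2!·4!/11! = 1/34650; Racah Σ t=1..2: t=1:−1/144 t=2:+1/48 = 1/72; ⇒ 3j(3 4 3; 1 1 -2)² = 16/693, sgn -1
B: Δ = 4!·2!·4!/11! = 1/34650; Racah Σ t=1..1: t=1:−1/288 = -1/288; ⇒ 3j(3 4 3; 2 1 -3)² = 5/231, sgn -1
I_A²/I_B² = (16/693)/(5/231) = 16/15

16/15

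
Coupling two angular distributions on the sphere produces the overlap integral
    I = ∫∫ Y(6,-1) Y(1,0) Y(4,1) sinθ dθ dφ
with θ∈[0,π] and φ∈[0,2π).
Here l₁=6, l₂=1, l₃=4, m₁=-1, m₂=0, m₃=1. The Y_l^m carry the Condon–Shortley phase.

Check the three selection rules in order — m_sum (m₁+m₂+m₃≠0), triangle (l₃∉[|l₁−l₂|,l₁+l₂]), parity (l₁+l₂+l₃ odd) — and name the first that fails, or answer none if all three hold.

triangle

Σmᵢ = 0  ✓
l₃∈[|l₁−l₂|,l₁+l₂]=[5,7], have l₃=4  ✗
Σlᵢ = 11 ⇒ odd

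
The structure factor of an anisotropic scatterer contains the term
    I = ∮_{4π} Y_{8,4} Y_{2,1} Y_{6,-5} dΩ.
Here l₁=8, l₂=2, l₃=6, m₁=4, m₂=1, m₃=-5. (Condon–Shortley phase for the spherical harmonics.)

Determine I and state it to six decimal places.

Checks pass: Σm=0; 16 even; l₃=6∈[6,10].
(2·8+1)(2·2+1)(2·6+1) = 1105
Δ: 4! 12! 0! / 17! → 1/30940
sum: t=2:+1/2073600 = 1/2073600
3j²(8 2 6; 0 0 0) = Δ·Π!·Σ² = 28/1105  (sign +1)
sum: t=3:−1/239500800 = -1/239500800
3j²(8 2 6; 4 1 -5) = Δ·Π!·Σ² = 12/7735  (sign +1)
combine: 4πI² = 1105·28/1105·12/7735 = 48/1105
take √, sign +1: I = 0.05879421

0.058794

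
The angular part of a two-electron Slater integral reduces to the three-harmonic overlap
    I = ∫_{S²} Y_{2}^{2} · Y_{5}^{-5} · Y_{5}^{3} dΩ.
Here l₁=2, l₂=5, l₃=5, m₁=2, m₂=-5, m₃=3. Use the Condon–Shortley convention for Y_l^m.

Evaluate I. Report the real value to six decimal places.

Checks pass: Σm=0; 12 even; l₃=5∈[3,7].
(2·2+1)(2·5+1)(2·5+1) = 605
Δ: 2! 2! 8! / 13! → 1/38610
sum: t=0:+1/2880 t=1:−1/576 t=2:+1/2880 = -1/960
3j²(2 5 5; 0 0 0) = Δ·Π!·Σ² = 10/429  (sign +1)
sum: t=0:+1/161280 = 1/161280
3j²(2 5 5; 2 -5 3) = Δ·Π!·Σ² = 1/143  (sign +1)
combine: 4πI² = 605·10/429·1/143 = 50/507
take √, sign +1: I = 0.08858824

0.088588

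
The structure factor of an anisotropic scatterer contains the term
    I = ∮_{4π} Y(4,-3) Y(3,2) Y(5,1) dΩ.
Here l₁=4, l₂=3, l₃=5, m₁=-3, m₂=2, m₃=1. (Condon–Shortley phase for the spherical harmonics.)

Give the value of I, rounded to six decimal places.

0.160929

Rules hold: Σm=0, L=12 even, 1≤5≤7.
N = 9·7·11 = 693
Δ = 2!·6!·4!/13! = 1/180180
Racah Σ t=0..2: t=0:+1/576 t=1:−1/144 t=2:+1/576 = -1/288
⇒ 3j(4 3 5; 0 0 0)² = 20/1001, sgn +1
Racah Σ t=1..2: t=1:−1/17280 t=2:+1/1440 = 11/17280
⇒ 3j(4 3 5; -3 2 1)² = 11/468, sgn +1
4πI² = N·(3j₀)²·(3jₘ)² = 55/169
I = +1·√(0.325444/4π) = 0.16092854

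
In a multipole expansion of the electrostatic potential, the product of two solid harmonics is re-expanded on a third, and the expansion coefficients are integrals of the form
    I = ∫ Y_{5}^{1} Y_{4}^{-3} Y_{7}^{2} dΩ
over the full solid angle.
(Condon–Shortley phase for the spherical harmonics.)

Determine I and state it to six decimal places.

-0.162315

Rules hold: Σm=0, L=16 even, 1≤7≤9.
N = 11·9·15 = 1485
Δ = 2!·8!·6!/17! = 1/6126120
Racah Σ t=0..2: t=0:+1/69120 t=1:−1/20736 t=2:+1/69120 = -1/51840
⇒ 3j(5 4 7; 0 0 0)² = 280/21879, sgn +1
Racah Σ t=0..1: t=0:+1/138240 t=1:−1/518400 = 11/2073600
⇒ 3j(5 4 7; 1 -3 2)² = 77/4420, sgn -1
4πI² = N·(3j₀)²·(3jₘ)² = 16170/48841
I = -1·√(0.331074/4π) = -0.16231468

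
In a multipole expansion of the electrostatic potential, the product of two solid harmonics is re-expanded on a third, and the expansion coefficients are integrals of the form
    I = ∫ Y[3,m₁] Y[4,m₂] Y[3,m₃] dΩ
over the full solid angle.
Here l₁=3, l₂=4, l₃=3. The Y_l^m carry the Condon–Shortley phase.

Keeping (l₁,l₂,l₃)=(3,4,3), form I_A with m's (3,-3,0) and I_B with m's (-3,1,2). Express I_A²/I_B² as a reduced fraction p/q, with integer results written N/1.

Same 3,4,3: normalisation and zero-m 3j drop out of the ratio.
A: Δ: 4! 2! 4! / 11! → 1/34650; sum: t=0:+1/288 = 1/288; 3j²(3 4 3; 3 -3 0) = Δ·Π!·Σ² = 1/22  (sign -1)
B: Δ: 4! 2! 4! / 11! → 1/34650; sum: t=4:+1/288 = 1/288; 3j²(3 4 3; -3 1 2) = Δ·Π!·Σ² = 5/231  (sign -1)
I_A²/I_B² = (1/22)/(5/231) = 21/10

21/10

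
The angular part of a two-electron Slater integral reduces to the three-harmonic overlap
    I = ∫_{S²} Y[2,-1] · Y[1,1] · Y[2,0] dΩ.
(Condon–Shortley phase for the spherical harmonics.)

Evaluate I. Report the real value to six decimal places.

Σlᵢ=5 odd — θ-integrand is odd under cosθ→−cosθ; I=0

0.000000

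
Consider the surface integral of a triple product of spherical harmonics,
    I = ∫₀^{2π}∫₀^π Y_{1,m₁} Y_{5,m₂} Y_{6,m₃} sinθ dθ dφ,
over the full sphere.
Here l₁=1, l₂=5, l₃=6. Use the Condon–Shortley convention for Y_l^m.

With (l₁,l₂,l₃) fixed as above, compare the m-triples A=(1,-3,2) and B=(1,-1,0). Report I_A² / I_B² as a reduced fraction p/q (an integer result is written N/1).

Same 1,5,6: normalisation and zero-m 3j drop out of the ratio.
A: Δ: 0! 2! 10! / 13! → 1/858; sum: t=0:+1/161280 = 1/161280; 3j²(1 5 6; 1 -3 2) = Δ·Π!·Σ² = 1/143  (sign +1)
B: Δ: 0! 2! 10! / 13! → 1/858; sum: t=0:+1/34560 = 1/34560; 3j²(1 5 6; 1 -1 0) = Δ·Π!·Σ² = 5/286  (sign +1)
I_A²/I_B² = (1/143)/(5/286) = 2/5

2/5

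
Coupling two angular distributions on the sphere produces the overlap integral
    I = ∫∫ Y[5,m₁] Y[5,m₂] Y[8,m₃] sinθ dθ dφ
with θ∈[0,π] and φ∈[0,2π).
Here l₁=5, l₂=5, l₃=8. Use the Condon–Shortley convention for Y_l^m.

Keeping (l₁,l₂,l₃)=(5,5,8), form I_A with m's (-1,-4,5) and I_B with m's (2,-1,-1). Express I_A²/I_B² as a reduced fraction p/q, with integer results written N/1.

572/189

l's match ⇒ only the (l;m) 3-j factors differ between A and B.
A: triangle coeff Δ(5,5,8) = 1/37413090; Σ_t [0,1]: t=0:+1/14515200 t=1:−1/29030400 = 1/29030400; (3j)²=12/1615 [(5 5 8; -1 -4 5)], sign=-1
B: triangle coeff Δ(5,5,8) = 1/37413090; Σ_t [0,2]: t=0:+1/829440 t=1:−1/1036800 t=2:+1/14515200 = 1/3225600; (3j)²=567/230945 [(5 5 8; 2 -1 -1)], sign=-1
I_A²/I_B² = (12/1615)/(567/230945) = 572/189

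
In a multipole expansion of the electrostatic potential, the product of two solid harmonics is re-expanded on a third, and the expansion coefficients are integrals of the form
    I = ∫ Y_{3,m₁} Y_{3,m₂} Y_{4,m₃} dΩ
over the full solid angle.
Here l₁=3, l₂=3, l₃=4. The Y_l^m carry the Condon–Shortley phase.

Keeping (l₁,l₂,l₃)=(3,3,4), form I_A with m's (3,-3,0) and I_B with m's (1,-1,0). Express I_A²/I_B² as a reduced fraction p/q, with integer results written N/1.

9/1

Same 3,3,4: normalisation and zero-m 3j drop out of the ratio.
A: Δ: 2! 4! 4! / 11! → 1/34650; sum: t=0:+1/1152 = 1/1152; 3j²(3 3 4; 3 -3 0) = Δ·Π!·Σ² = 1/154  (sign +1)
B: Δ: 2! 4! 4! / 11! → 1/34650; sum: t=0:+1/32 t=1:−1/36 t=2:+1/1152 = 5/1152; 3j²(3 3 4; 1 -1 0) = Δ·Π!·Σ² = 1/1386  (sign +1)
I_A²/I_B² = (1/154)/(1/1386) = 9/1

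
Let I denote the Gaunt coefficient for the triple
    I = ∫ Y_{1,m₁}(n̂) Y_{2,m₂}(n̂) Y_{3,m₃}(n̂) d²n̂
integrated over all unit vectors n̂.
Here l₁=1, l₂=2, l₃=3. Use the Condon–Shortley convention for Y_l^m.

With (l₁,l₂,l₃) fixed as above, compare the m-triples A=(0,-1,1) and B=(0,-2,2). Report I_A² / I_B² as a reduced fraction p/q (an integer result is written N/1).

Same 1,2,3: normalisation and zero-m 3j drop out of the ratio.
A: Δ: 0! 2! 4! / 7! → 1/105; sum: t=0:+1/6 = 1/6; 3j²(1 2 3; 0 -1 1) = Δ·Π!·Σ² = 8/105  (sign +1)
B: Δ: 0! 2! 4! / 7! → 1/105; sum: t=0:+1/24 = 1/24; 3j²(1 2 3; 0 -2 2) = Δ·Π!·Σ² = 1/21  (sign -1)
I_A²/I_B² = (8/105)/(1/21) = 8/5

8/5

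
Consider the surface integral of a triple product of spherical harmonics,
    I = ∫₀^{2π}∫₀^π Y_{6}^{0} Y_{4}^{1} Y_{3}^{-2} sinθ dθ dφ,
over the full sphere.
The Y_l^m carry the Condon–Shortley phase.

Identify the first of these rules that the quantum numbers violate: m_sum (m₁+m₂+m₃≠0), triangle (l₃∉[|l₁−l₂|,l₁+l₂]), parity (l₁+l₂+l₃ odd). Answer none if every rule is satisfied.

Σmᵢ = -1  ✗
l₃∈[|l₁−l₂|,l₁+l₂]=[2,10], have l₃=3
Σlᵢ = 13 ⇒ odd

m_sum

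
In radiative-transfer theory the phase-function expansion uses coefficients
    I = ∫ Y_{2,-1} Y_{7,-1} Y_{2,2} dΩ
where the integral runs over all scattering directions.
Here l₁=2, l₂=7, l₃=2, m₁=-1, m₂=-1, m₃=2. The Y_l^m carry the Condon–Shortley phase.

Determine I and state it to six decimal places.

0.000000

l₃=2 ∉ [5,9] — triangle fails ⇒ I = 0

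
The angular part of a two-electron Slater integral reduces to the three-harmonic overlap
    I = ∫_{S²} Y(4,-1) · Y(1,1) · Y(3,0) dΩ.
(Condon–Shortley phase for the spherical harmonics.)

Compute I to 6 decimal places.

Checks pass: Σm=0; 8 even; l₃=3∈[3,5].
(2·4+1)(2·1+1)(2·3+1) = 189
Δ: 2! 6! 0! / 9! → 1/252
sum: t=1:−1/36 = -1/36
3j²(4 1 3; 0 0 0) = Δ·Π!·Σ² = 4/63  (sign +1)
sum: t=2:+1/72 = 1/72
3j²(4 1 3; -1 1 0) = Δ·Π!·Σ² = 5/126  (sign -1)
combine: 4πI² = 189·4/63·5/126 = 10/21
take √, sign -1: I = -0.19466390

-0.194664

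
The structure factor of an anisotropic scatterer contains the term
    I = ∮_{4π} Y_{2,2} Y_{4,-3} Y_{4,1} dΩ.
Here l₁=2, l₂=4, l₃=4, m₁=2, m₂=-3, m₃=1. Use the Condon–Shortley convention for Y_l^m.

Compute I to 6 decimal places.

0.159270

Checks pass: Σm=0; 10 even; l₃=4∈[2,6].
(2·2+1)(2·4+1)(2·4+1) = 405
Δ: 2! 2! 6! / 11! → 1/13860
sum: t=0:+1/192 t=1:−1/36 t=2:+1/192 = -5/288
3j²(2 4 4; 0 0 0) = Δ·Π!·Σ² = 20/693  (sign -1)
sum: t=0:+1/480 = 1/480
3j²(2 4 4; 2 -3 1) = Δ·Π!·Σ² = 3/110  (sign -1)
combine: 4πI² = 405·20/693·3/110 = 270/847
take √, sign +1: I = 0.15927046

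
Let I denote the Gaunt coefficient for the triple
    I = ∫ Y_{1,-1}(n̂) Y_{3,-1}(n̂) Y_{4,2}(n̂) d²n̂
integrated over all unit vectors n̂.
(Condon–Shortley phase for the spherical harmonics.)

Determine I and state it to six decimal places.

m-sum 0 ✓  L=8 even ✓  2≤4≤4 ✓
Π(2lᵢ+1) = 3×7×9 = 189
triangle coeff Δ(1,3,4) = 1/252
Σ_t [0,0]: t=0:+1/36 = 1/36
(3j)²=4/63 [(1 3 4; 0 0 0)], sign=+1
Σ_t [0,0]: t=0:+1/96 = 1/96
(3j)²=5/84 [(1 3 4; -1 -1 2)], sign=+1
⇒ 4πI² = 5/7
I = (+1)√(5/7/(4π)) = 0.23841361

0.238414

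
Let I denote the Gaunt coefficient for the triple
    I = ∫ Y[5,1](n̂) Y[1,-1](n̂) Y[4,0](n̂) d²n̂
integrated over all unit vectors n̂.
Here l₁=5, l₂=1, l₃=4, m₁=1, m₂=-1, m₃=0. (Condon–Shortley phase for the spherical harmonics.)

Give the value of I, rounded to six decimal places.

-0.190188

Rules hold: Σm=0, L=10 even, 4≤4≤6.
N = 11·3·9 = 297
Δ = 2!·8!·0!/11! = 1/495
Racah Σ t=1..1: t=1:−1/576 = -1/576
⇒ 3j(5 1 4; 0 0 0)² = 5/99, sgn -1
Racah Σ t=0..0: t=0:+1/1152 = 1/1152
⇒ 3j(5 1 4; 1 -1 0)² = 1/33, sgn +1
4πI² = N·(3j₀)²·(3jₘ)² = 5/11
I = -1·√(0.454545/4π) = -0.19018827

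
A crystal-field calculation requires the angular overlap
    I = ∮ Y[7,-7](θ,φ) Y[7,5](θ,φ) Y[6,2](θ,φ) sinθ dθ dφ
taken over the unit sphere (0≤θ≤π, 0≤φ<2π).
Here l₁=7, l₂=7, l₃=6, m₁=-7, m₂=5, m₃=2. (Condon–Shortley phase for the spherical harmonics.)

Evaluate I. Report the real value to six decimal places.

0.169125

Checks pass: Σm=0; 20 even; l₃=6∈[0,14].
(2·7+1)(2·7+1)(2·6+1) = 2925
Δ: 8! 6! 6! / 21! → 1/2444321880
sum: t=1:−1/2612736000 t=2:+1/20736000 t=3:−1/1658880 t=4:+1/746496 t=5:−1/1658880 t=6:+1/20736000 t=7:−1/2612736000 = 1/4354560
3j²(7 7 6; 0 0 0) = Δ·Π!·Σ² = 1000/138567  (sign +1)
sum: t=8:+1/1393459200 = 1/1393459200
3j²(7 7 6; -7 5 2) = Δ·Π!·Σ² = 11/646  (sign +1)
combine: 4πI² = 2925·1000/138567·11/646 = 37500/104329
take √, sign +1: I = 0.16912514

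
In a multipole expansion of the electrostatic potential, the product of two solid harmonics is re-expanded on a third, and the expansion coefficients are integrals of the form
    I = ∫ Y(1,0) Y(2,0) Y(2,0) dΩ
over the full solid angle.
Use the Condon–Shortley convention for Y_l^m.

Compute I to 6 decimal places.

0.000000

L=5 odd ⇒ parity kills the (l;000) factor ⇒ I = 0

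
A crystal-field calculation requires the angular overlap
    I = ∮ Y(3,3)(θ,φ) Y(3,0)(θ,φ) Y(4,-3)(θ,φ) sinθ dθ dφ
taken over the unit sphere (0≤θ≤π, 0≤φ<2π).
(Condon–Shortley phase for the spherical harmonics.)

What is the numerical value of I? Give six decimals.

0.203551

m-sum 0 ✓  L=10 even ✓  0≤4≤6 ✓
Π(2lᵢ+1) = 7×7×9 = 441
triangle coeff Δ(3,3,4) = 1/34650
Σ_t [0,2]: t=0:+1/72 t=1:−1/16 t=2:+1/72 = -5/144
(3j)²=2/77 [(3 3 4; 0 0 0)], sign=-1
Σ_t [0,0]: t=0:+1/288 = 1/288
(3j)²=1/22 [(3 3 4; 3 0 -3)], sign=-1
⇒ 4πI² = 63/121
I = (+1)√(63/121/(4π)) = 0.20355073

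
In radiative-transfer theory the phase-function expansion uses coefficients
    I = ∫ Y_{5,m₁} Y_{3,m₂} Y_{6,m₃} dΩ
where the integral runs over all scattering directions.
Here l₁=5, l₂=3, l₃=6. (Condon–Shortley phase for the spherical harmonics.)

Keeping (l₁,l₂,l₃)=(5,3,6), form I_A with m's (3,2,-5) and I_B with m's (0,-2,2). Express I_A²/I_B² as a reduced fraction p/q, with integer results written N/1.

33/7

Same 5,3,6: normalisation and zero-m 3j drop out of the ratio.
A: Δ: 2! 8! 4! / 15! → 1/675675; sum: t=1:−1/120960 t=2:+1/483840 = -1/161280; 3j²(5 3 6; 3 2 -5) = Δ·Π!·Σ² = 2/91  (sign +1)
B: Δ: 2! 8! 4! / 15! → 1/675675; sum: t=0:+1/8640 t=1:−1/13824 = 1/23040; 3j²(5 3 6; 0 -2 2) = Δ·Π!·Σ² = 2/429  (sign +1)
I_A²/I_B² = (2/91)/(2/429) = 33/7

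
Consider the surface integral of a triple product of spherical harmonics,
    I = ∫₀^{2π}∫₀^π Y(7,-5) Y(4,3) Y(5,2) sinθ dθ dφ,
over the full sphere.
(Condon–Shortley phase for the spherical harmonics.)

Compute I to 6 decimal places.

m-sum 0 ✓  L=16 even ✓  3≤5≤11 ✓
Π(2lᵢ+1) = 15×9×11 = 1485
triangle coeff Δ(7,4,5) = 1/6126120
Σ_t [2,4]: t=2:+1/69120 t=3:−1/20736 t=4:+1/69120 = -1/51840
(3j)²=280/21879 [(7 4 5; 0 0 0)], sign=+1
Σ_t [5,6]: t=5:−1/1209600 t=6:+1/1036800 = 1/7257600
(3j)²=1/2210 [(7 4 5; -5 3 2)], sign=-1
⇒ 4πI² = 420/48841
I = (-1)√(420/48841/(4π)) = -0.02615938

-0.026159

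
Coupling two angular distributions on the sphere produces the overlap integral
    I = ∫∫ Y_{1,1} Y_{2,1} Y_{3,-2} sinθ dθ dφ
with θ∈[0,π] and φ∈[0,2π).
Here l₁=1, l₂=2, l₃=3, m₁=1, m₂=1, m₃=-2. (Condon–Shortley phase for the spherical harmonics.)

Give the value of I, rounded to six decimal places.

0.261169

Rules hold: Σm=0, L=6 even, 1≤3≤3.
N = 3·5·7 = 105
Δ = 0!·2!·4!/7! = 1/105
Racah Σ t=0..0: t=0:+1/4 = 1/4
⇒ 3j(1 2 3; 0 0 0)² = 3/35, sgn -1
Racah Σ t=0..0: t=0:+1/12 = 1/12
⇒ 3j(1 2 3; 1 1 -2)² = 2/21, sgn -1
4πI² = N·(3j₀)²·(3jₘ)² = 6/7
I = +1·√(0.857143/4π) = 0.26116903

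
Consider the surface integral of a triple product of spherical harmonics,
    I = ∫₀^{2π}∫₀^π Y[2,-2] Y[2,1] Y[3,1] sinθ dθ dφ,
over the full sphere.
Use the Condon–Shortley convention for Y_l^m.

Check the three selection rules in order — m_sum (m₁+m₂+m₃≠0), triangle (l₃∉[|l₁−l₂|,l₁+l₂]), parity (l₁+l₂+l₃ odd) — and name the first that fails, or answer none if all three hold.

Σmᵢ = 0  ✓
l₃∈[|l₁−l₂|,l₁+l₂]=[0,4], have l₃=3  ✓
Σlᵢ = 7 ⇒ odd  ✗

parity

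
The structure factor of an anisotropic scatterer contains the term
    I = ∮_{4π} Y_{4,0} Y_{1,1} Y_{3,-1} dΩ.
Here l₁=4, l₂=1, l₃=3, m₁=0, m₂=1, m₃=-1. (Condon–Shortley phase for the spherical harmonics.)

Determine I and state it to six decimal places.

Checks pass: Σm=0; 8 even; l₃=3∈[3,5].
(2·4+1)(2·1+1)(2·3+1) = 189
Δ: 2! 6! 0! / 9! → 1/252
sum: t=1:−1/36 = -1/36
3j²(4 1 3; 0 0 0) = Δ·Π!·Σ² = 4/63  (sign +1)
sum: t=2:+1/96 = 1/96
3j²(4 1 3; 0 1 -1) = Δ·Π!·Σ² = 1/42  (sign +1)
combine: 4πI² = 189·4/63·1/42 = 2/7
take √, sign +1: I = 0.15078601

0.150786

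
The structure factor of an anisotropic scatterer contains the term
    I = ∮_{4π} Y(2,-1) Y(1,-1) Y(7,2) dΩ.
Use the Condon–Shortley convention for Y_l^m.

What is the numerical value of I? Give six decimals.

0.000000

l₃=7 ∉ [1,3] — triangle fails ⇒ I = 0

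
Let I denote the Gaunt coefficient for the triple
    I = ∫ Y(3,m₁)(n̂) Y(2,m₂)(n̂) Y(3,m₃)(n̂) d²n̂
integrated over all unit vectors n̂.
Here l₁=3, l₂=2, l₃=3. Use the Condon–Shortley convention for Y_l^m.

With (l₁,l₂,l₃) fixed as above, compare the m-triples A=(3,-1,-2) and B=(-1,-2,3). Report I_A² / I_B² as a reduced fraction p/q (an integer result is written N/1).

Same 3,2,3: normalisation and zero-m 3j drop out of the ratio.
A: Δ: 2! 4! 2! / 9! → 1/3780; sum: t=0:+1/48 = 1/48; 3j²(3 2 3; 3 -1 -2) = Δ·Π!·Σ² = 5/84  (sign -1)
B: Δ: 2! 4! 2! / 9! → 1/3780; sum: t=0:+1/96 = 1/96; 3j²(3 2 3; -1 -2 3) = Δ·Π!·Σ² = 1/42  (sign +1)
I_A²/I_B² = (5/84)/(1/42) = 5/2

5/2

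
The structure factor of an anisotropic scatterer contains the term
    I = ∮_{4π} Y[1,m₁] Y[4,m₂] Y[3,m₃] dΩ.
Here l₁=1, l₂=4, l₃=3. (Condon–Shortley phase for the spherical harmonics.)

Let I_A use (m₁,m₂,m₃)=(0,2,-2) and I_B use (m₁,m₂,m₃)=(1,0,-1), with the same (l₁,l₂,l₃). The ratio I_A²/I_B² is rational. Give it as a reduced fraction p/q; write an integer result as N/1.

l's match ⇒ only the (l;m) 3-j factors differ between A and B.
A: triangle coeff Δ(1,4,3) = 1/252; Σ_t [1,1]: t=1:−1/120 = -1/120; (3j)²=1/21 [(1 4 3; 0 2 -2)], sign=+1
B: triangle coeff Δ(1,4,3) = 1/252; Σ_t [0,0]: t=0:+1/96 = 1/96; (3j)²=1/42 [(1 4 3; 1 0 -1)], sign=+1
I_A²/I_B² = (1/21)/(1/42) = 2/1

2/1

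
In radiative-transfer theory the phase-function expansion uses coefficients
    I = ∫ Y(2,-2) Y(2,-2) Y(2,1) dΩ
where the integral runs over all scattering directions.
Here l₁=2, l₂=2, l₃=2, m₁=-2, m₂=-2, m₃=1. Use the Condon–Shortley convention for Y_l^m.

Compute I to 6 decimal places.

-2 − 2 + 1 = -3 ≠ 0: azimuthal integral kills it; I = 0

0.000000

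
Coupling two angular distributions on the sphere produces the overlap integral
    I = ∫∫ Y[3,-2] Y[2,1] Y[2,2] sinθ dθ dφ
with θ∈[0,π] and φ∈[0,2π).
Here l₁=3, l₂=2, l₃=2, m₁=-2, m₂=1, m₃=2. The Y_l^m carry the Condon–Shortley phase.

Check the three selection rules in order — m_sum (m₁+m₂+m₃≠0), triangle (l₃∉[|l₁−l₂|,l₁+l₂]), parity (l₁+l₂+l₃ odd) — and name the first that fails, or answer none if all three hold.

m_sum

Σmᵢ = 1  ✗
l₃∈[|l₁−l₂|,l₁+l₂]=[1,5], have l₃=2
Σlᵢ = 7 ⇒ odd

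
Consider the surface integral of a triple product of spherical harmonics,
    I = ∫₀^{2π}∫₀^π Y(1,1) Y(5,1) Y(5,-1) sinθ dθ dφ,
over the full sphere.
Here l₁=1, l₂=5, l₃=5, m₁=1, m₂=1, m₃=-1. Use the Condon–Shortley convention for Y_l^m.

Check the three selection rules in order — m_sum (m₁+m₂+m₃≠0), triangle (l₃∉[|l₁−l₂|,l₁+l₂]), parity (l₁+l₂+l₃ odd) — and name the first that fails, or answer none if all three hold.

m_sum

Σmᵢ = 1  ✗
l₃∈[|l₁−l₂|,l₁+l₂]=[4,6], have l₃=5
Σlᵢ = 11 ⇒ odd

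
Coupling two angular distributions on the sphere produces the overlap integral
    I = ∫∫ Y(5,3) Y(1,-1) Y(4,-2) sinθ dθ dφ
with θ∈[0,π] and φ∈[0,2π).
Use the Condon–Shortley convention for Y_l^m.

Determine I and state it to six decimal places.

Rules hold: Σm=0, L=10 even, 4≤4≤6.
N = 11·3·9 = 297
Δ = 2!·8!·0!/11! = 1/495
Racah Σ t=1..1: t=1:−1/576 = -1/576
⇒ 3j(5 1 4; 0 0 0)² = 5/99, sgn -1
Racah Σ t=0..0: t=0:+1/2880 = 1/2880
⇒ 3j(5 1 4; 3 -1 -2)² = 28/495, sgn +1
4πI² = N·(3j₀)²·(3jₘ)² = 28/33
I = -1·√(0.848485/4π) = -0.25984664

-0.259847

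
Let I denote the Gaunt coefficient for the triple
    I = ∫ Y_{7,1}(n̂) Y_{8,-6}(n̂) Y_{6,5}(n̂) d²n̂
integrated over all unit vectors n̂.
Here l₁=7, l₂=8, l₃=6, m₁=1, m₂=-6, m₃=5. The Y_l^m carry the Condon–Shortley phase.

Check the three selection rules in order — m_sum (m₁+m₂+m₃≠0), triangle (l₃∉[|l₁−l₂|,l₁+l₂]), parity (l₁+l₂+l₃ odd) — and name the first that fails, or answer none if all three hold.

Σmᵢ = 0  ✓
l₃∈[|l₁−l₂|,l₁+l₂]=[1,15], have l₃=6  ✓
Σlᵢ = 21 ⇒ odd  ✗

parity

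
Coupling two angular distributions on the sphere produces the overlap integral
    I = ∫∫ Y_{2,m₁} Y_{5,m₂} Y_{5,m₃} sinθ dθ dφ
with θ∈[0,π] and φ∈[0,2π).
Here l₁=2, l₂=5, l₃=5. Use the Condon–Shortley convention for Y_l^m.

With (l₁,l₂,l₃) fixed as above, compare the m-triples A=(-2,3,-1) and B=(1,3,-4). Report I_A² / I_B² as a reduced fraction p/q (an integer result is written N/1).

16/21

Shared (l₁,l₂,l₃)=(2,5,5): N and (l;000)² cancel in I_A²/I_B².
A: Δ = 2!·2!·8!/13! = 1/38610; Racah Σ t=2..2: t=2:+1/5760 = 1/5760; ⇒ 3j(2 5 5; -2 3 -1)² = 56/2145, sgn +1
B: Δ = 2!·2!·8!/13! = 1/38610; Racah Σ t=0..1: t=0:+1/80640 t=1:−1/10080 = -1/11520; ⇒ 3j(2 5 5; 1 3 -4)² = 49/1430, sgn +1
I_A²/I_B² = (56/2145)/(49/1430) = 16/21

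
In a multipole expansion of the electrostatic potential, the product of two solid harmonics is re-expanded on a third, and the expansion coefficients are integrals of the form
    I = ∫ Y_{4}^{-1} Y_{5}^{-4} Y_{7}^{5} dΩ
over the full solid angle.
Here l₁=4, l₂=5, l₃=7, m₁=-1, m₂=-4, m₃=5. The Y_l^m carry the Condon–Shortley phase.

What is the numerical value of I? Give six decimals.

0.077064

m-sum 0 ✓  L=16 even ✓  1≤7≤9 ✓
Π(2lᵢ+1) = 9×11×15 = 1485
triangle coeff Δ(4,5,7) = 1/6126120
Σ_t [0,2]: t=0:+1/69120 t=1:−1/20736 t=2:+1/69120 = -1/51840
(3j)²=280/21879 [(4 5 7; 0 0 0)], sign=+1
Σ_t [0,1]: t=0:+1/1209600 t=1:−1/1935360 = 1/3225600
(3j)²=243/61880 [(4 5 7; -1 -4 5)], sign=+1
⇒ 4πI² = 3645/48841
I = (+1)√(3645/48841/(4π)) = 0.07706400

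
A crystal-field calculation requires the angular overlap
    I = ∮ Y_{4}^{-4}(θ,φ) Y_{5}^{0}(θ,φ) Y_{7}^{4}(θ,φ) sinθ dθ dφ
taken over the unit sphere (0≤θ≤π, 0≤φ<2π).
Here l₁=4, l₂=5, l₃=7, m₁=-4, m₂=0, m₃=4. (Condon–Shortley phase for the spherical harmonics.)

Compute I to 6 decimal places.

Checks pass: Σm=0; 16 even; l₃=7∈[1,9].
(2·4+1)(2·5+1)(2·7+1) = 1485
Δ: 2! 6! 8! / 17! → 1/6126120
sum: t=0:+1/69120 t=1:−1/20736 t=2:+1/69120 = -1/51840
3j²(4 5 7; 0 0 0) = Δ·Π!·Σ² = 280/21879  (sign +1)
sum: t=2:+1/1036800 = 1/1036800
3j²(4 5 7; -4 0 4) = Δ·Π!·Σ² = 14/663  (sign -1)
combine: 4πI² = 1485·280/21879·14/663 = 19600/48841
take √, sign -1: I = -0.17870258

-0.178703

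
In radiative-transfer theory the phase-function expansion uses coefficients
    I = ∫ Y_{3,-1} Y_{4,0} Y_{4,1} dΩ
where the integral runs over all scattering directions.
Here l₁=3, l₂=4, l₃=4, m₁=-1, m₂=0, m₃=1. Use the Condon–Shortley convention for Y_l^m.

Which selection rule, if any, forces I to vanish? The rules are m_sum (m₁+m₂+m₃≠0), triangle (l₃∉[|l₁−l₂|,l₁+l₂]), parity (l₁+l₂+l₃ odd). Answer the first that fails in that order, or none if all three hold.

parity

m₁+m₂+m₃ = -1 + 0 + 1 = 0  ✓
triangle: |3−4|=1 ≤ l₃=4 ≤ 3+4=7  ✓
parity: l₁+l₂+l₃ = 11 is odd  ✗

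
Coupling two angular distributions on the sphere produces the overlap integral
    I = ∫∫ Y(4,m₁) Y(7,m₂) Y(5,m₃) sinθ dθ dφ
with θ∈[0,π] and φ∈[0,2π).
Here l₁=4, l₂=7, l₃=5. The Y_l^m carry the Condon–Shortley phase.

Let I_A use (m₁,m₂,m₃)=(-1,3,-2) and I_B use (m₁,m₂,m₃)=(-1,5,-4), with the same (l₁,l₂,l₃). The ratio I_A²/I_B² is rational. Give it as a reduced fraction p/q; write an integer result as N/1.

7396/2673

Shared (l₁,l₂,l₃)=(4,7,5): N and (l;000)² cancel in I_A²/I_B².
A: Δ = 6!·2!·8!/17! = 1/6126120; Racah Σ t=3..5: t=3:−1/362880 t=4:+1/69120 t=5:−1/172800 = 43/7257600; ⇒ 3j(4 7 5; -1 3 -2)² = 1849/170170, sgn -1
B: Δ = 6!·2!·8!/17! = 1/6126120; Racah Σ t=4..5: t=4:+1/1935360 t=5:−1/1209600 = -1/3225600; ⇒ 3j(4 7 5; -1 5 -4)² = 243/61880, sgn +1
I_A²/I_B² = (1849/170170)/(243/61880) = 7396/2673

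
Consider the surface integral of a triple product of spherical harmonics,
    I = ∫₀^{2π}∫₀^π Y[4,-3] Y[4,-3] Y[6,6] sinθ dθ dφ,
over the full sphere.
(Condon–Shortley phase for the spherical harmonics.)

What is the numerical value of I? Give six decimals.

0.216205

Checks pass: Σm=0; 14 even; l₃=6∈[0,8].
(2·4+1)(2·4+1)(2·6+1) = 1053
Δ: 2! 6! 6! / 15! → 1/1261260
sum: t=0:+1/4608 t=1:−1/1296 t=2:+1/4608 = -7/20736
3j²(4 4 6; 0 0 0) = Δ·Π!·Σ² = 20/1287  (sign -1)
sum: t=1:−1/518400 = -1/518400
3j²(4 4 6; -3 -3 6) = Δ·Π!·Σ² = 7/195  (sign -1)
combine: 4πI² = 1053·20/1287·7/195 = 84/143
take √, sign +1: I = 0.21620548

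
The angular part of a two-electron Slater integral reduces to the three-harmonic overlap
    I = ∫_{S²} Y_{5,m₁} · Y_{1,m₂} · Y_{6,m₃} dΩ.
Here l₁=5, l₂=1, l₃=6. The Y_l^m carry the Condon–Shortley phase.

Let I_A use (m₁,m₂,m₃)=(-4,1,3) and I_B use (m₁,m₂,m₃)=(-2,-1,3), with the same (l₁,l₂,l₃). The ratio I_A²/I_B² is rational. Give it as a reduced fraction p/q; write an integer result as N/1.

Same 5,1,6: normalisation and zero-m 3j drop out of the ratio.
A: Δ: 0! 10! 2! / 13! → 1/858; sum: t=0:+1/725760 = 1/725760; 3j²(5 1 6; -4 1 3) = Δ·Π!·Σ² = 1/286  (sign -1)
B: Δ: 0! 10! 2! / 13! → 1/858; sum: t=0:+1/60480 = 1/60480; 3j²(5 1 6; -2 -1 3) = Δ·Π!·Σ² = 6/143  (sign -1)
I_A²/I_B² = (1/286)/(6/143) = 1/12

1/12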